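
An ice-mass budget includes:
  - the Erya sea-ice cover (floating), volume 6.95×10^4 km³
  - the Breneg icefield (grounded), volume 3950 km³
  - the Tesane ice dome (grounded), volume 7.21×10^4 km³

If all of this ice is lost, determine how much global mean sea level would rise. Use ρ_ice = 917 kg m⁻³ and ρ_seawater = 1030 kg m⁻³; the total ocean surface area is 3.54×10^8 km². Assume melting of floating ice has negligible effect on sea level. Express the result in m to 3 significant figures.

The Erya sea-ice cover is floating and already displaces its own weight of water, so its melt adds essentially nothing to sea level.
Breneg: 3950 km³ × (917/1030) = 3517 km³ of water.
Tesane: 7.21×10^4 km³ × (917/1030) = 6.419×10^4 km³ of water.
Total added water ≈ 6.771×10^13 m³ over 3.54×10^14 m² → Δh = 0.191 m.

≈ 0.191 m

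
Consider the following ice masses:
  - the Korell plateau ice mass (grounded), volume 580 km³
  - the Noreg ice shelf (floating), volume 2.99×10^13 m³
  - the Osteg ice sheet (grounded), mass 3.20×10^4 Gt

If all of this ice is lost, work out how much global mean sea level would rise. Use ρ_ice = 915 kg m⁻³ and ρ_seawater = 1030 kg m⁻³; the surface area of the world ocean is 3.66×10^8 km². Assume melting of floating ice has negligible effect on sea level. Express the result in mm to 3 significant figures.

Korell: 580 km³ × (915/1030) = 515.2 km³ of water.
The Noreg ice shelf is floating and already displaces its own weight of water, so its melt adds essentially nothing to sea level.
Osteg: 3.20×10^4 Gt = 3.200×10^16 kg; dividing by ρ_w = 1030 kg m⁻³ gives 3.107×10^13 m³ of water.
Total added water ≈ 3.158×10^13 m³ over 3.66×10^14 m² → Δh = 0.0863 m = 86.3 mm.

≈ 86.3 mm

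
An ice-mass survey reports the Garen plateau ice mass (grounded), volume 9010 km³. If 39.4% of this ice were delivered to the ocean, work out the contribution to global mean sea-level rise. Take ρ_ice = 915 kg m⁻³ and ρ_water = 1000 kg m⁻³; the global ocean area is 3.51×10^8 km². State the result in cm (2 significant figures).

Garen: 0.394 × 9010 km³ × (915/1000) = 3248 km³ of water.
Spread over 3.51×10^14 m² of ocean, Δh = 3.248×10^12 / 3.51×10^14 = 9.25×10^-3 m = 0.93 cm.

≈ 0.93 cm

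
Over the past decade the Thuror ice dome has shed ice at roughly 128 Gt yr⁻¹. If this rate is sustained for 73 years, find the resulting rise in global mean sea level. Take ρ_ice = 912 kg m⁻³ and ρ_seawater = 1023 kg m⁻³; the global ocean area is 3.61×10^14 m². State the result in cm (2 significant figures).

≈ 2.5 cm

Total mass lost = 128 Gt/yr × 73 yr = 9344 Gt = 9.344×10^15 kg.
ρ_w = 1023 kg m⁻³, so water volume = 9.344×10^15 / 1023 = 9.134×10^12 m³.
Δh = 9.134×10^12 / 3.61×10^14 = 0.0253 m = 2.5 cm.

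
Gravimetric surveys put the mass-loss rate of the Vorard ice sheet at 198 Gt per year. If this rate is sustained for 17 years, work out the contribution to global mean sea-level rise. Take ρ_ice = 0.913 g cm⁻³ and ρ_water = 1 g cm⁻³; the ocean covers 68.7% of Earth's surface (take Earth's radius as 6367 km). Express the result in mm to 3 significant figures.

≈ 9.62 mm

Total mass lost = 198 Gt/yr × 17 yr = 3366 Gt = 3.366×10^15 kg.
ρ_w = 1 g cm⁻³ = 1000 kg m⁻³, so water volume = 3.366×10^15 / 1000 = 3.366×10^12 m³.
Δh = 3.366×10^12 / 3.50×10^14 = 9.62×10^-3 m = 9.62 mm.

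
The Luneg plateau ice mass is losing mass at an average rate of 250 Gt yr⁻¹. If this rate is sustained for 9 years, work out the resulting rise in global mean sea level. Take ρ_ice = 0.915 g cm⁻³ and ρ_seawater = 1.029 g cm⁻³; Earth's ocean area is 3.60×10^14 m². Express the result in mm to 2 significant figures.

Total mass lost = 250 Gt/yr × 9 yr = 2250 Gt = 2.250×10^15 kg.
ρ_w = 1.029 g cm⁻³ = 1029 kg m⁻³, so water volume = 2.250×10^15 / 1029 = 2.187×10^12 m³.
Δh = 2.187×10^12 / 3.60×10^14 = 6.07×10^-3 m = 6.1 mm.

≈ 6.1 mm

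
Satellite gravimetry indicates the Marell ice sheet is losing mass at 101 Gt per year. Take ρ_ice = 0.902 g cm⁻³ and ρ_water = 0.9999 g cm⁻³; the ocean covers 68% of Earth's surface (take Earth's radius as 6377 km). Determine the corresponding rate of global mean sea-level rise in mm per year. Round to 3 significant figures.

ρ_w = 0.9999 g cm⁻³ = 999.9 kg m⁻³. Annual water volume added = 101 Gt / ρ_w = 1.010×10^14 kg / 999.9 kg m⁻³ = 1.010×10^11 m³.
Δh per year = 1.010×10^11 / 3.47×10^14 = 2.91×10^-4 m = 0.291 mm.

≈ 0.291 mm/yr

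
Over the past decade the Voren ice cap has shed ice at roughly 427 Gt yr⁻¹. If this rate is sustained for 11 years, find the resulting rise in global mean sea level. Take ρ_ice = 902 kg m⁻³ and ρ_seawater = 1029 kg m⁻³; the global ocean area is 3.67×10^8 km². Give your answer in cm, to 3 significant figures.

Total mass lost = 427 Gt/yr × 11 yr = 4697 Gt = 4.697×10^15 kg.
ρ_w = 1029 kg m⁻³, so water volume = 4.697×10^15 / 1029 = 4.565×10^12 m³.
Δh = 4.565×10^12 / 3.67×10^14 = 0.0124 m = 1.24 cm.

≈ 1.24 cm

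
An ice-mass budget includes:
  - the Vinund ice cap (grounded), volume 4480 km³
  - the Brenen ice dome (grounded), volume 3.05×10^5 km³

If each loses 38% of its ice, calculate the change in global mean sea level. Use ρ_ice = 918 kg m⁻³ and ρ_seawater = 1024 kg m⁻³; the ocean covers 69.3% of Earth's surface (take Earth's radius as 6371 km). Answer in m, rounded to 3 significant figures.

Vinund: 0.38 × 4480 km³ × (918/1024) = 1526 km³ of water.
Brenen: 0.38 × 3.05×10^5 km³ × (918/1024) = 1.039×10^5 km³ of water.
Total added water ≈ 1.054×10^14 m³ over 3.53×10^14 m² → Δh = 0.298 m.

≈ 0.298 m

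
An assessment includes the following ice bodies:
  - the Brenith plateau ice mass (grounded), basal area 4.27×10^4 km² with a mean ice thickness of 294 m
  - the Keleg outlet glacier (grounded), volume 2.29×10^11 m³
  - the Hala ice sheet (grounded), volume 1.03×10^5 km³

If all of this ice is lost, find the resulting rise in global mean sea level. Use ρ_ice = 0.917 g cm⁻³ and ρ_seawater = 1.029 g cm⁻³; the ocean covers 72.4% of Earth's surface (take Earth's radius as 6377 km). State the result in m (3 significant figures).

≈ 0.279 m

Brenith: ice volume = 4.27×10^4 km² × 294 m = 1.255×10^4 km³; 1.255×10^4 × (917/1029) = 1.119×10^4 km³ of water.
Keleg: 2.29×10^11 m³ × (917/1029) = 2.041×10^11 m³ of water.
Hala: 1.03×10^5 km³ × (917/1029) = 9.179×10^4 km³ of water.
Total added water ≈ 1.032×10^14 m³ over 3.70×10^14 m² → Δh = 0.279 m.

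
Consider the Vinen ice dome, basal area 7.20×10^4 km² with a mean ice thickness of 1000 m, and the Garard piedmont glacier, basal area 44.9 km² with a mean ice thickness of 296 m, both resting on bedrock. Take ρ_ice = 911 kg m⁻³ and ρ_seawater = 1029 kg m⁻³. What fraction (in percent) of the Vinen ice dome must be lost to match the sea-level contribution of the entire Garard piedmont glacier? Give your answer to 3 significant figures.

≈ 0.0185 %

Equal sea-level rise means equal mass of meltwater, i.e. equal mass of ice lost.
Ice mass of Garard: 1.211×10^13 kg; ice mass of Vinen: 6.559×10^16 kg.
Fraction required = 1.211×10^13 / 6.559×10^16 = 1.85×10^-4 → 0.0185 %.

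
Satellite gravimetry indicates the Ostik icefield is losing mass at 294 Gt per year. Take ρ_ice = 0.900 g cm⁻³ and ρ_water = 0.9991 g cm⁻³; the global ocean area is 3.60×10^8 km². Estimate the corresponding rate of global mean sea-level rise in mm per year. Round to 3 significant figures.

≈ 0.817 mm/yr

ρ_w = 0.9991 g cm⁻³ = 999.1 kg m⁻³. Annual water volume added = 294 Gt / ρ_w = 2.940×10^14 kg / 999.1 kg m⁻³ = 2.943×10^11 m³.
Δh per year = 2.943×10^11 / 3.60×10^14 = 8.17×10^-4 m = 0.817 mm.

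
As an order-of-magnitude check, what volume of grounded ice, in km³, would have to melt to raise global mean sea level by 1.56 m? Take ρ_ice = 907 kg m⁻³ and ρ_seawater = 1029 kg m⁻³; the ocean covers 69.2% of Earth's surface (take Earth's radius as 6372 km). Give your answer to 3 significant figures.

Required water volume = Δh × A = 1.56 m × 3.53×10^14 m² = 5.508×10^14 m³ = 5.508×10^5 km³.
Ice volume = water volume × ρ_w/ρ_ice = 5.508×10^5 × 1029/907 = 6.25×10^5 km³.

≈ 6.25×10^5 km³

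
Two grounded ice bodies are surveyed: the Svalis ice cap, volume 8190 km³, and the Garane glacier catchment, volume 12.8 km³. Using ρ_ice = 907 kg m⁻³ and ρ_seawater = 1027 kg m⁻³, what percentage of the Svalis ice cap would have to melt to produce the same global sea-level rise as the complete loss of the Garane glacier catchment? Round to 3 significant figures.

≈ 0.156 %

Equal sea-level rise means equal mass of meltwater, i.e. equal mass of ice lost.
Ice mass of Garane: 1.161×10^13 kg; ice mass of Svalis: 7.428×10^15 kg.
Fraction required = 1.161×10^13 / 7.428×10^15 = 1.56×10^-3 → 0.156 %.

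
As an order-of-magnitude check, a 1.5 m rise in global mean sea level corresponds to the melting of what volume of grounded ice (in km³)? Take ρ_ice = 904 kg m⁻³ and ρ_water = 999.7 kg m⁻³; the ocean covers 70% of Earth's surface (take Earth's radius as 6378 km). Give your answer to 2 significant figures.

Required water volume = Δh × A = 1.5 m × 3.58×10^14 m² = 5.367×10^14 m³ = 5.367×10^5 km³.
Ice volume = water volume × ρ_w/ρ_ice = 5.367×10^5 × 999.7/904 = 5.9×10^5 km³.

≈ 5.9×10^5 km³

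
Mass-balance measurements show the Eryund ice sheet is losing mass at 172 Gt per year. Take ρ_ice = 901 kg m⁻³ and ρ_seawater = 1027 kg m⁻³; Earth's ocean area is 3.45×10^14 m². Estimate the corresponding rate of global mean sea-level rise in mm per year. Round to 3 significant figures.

≈ 0.485 mm/yr

ρ_w = 1027 kg m⁻³. Annual water volume added = 172 Gt / ρ_w = 1.720×10^14 kg / 1027 kg m⁻³ = 1.675×10^11 m³.
Δh per year = 1.675×10^11 / 3.45×10^14 = 4.85×10^-4 m = 0.485 mm.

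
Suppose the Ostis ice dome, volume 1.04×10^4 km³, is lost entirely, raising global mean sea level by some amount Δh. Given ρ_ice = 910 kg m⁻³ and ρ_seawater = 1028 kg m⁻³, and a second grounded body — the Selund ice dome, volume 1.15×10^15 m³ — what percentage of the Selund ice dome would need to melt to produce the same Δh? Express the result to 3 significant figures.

Equal sea-level rise means equal mass of meltwater, i.e. equal mass of ice lost.
Ice mass of Ostis: 9.464×10^15 kg; ice mass of Selund: 1.046×10^18 kg.
Fraction required = 9.464×10^15 / 1.046×10^18 = 9.04×10^-3 → 0.904 %.

≈ 0.904 %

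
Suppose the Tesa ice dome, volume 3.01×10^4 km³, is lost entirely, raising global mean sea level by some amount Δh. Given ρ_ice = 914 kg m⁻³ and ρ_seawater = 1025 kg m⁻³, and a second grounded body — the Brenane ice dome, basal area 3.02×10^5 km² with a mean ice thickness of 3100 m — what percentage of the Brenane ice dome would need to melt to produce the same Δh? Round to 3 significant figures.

Equal sea-level rise means equal mass of meltwater, i.e. equal mass of ice lost.
Ice mass of Tesa: 2.751×10^16 kg; ice mass of Brenane: 8.557×10^17 kg.
Fraction required = 2.751×10^16 / 8.557×10^17 = 0.0322 → 3.22 %.

≈ 3.22 %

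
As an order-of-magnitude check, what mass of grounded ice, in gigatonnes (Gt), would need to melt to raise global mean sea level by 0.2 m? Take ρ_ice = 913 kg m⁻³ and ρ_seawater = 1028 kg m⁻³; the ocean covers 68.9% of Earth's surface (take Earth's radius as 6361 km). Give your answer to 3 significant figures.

Required water volume = Δh × A = 0.2 m × 3.50×10^14 m² = 7.007×10^13 m³.
ρ_w = 1028 kg m⁻³, so the mass of water = 7.007×10^13 m³ × 1028 kg m⁻³ = 7.203×10^16 kg = 7.20×10^4 Gt (and the same mass of ice, by conservation).

≈ 7.20×10^4 Gt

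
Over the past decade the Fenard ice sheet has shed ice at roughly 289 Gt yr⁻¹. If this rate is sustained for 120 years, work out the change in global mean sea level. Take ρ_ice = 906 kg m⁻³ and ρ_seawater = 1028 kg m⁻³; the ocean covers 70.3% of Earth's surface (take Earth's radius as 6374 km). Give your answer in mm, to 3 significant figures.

≈ 94.0 mm

Total mass lost = 289 Gt/yr × 120 yr = 3.468×10^4 Gt = 3.468×10^16 kg.
ρ_w = 1028 kg m⁻³, so water volume = 3.468×10^16 / 1028 = 3.374×10^13 m³.
Δh = 3.374×10^13 / 3.59×10^14 = 0.0940 m = 94.0 mm.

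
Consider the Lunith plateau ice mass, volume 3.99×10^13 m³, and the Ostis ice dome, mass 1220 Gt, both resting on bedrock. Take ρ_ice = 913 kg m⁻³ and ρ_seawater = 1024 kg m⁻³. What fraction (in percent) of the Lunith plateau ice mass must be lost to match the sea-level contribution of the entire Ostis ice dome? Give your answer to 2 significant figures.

≈ 3.3 %

Equal sea-level rise means equal mass of meltwater, i.e. equal mass of ice lost.
Ice mass of Ostis: 1.220×10^15 kg; ice mass of Lunith: 3.643×10^16 kg.
Fraction required = 1.220×10^15 / 3.643×10^16 = 0.0335 → 3.3 %.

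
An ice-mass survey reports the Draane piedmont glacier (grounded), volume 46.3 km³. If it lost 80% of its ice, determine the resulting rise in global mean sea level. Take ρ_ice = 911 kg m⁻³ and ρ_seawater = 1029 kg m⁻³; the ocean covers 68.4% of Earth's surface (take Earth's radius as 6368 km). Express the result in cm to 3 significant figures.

Draane: 0.8 × 46.3 km³ × (911/1029) = 32.79 km³ of water.
Spread over 3.49×10^14 m² of ocean, Δh = 3.279×10^10 / 3.49×10^14 = 9.41×10^-5 m = 9.41×10^-3 cm.

≈ 9.41×10^-3 cm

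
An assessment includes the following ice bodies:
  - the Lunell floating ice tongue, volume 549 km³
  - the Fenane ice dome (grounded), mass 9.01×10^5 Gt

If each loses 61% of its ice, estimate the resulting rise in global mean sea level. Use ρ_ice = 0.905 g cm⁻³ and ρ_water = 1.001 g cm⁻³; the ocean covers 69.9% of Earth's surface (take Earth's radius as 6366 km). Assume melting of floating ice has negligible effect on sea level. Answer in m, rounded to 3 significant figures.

The Lunell floating ice tongue is floating and already displaces its own weight of water, so its melt adds essentially nothing to sea level.
Fenane: 0.61 × 9.01×10^5 Gt = 5.496×10^17 kg; dividing by ρ_w = 1.001 g cm⁻³ = 1001 kg m⁻³ gives 5.491×10^14 m³ of water.
Total added water ≈ 5.491×10^14 m³ over 3.56×10^14 m² → Δh = 1.54 m.

≈ 1.54 m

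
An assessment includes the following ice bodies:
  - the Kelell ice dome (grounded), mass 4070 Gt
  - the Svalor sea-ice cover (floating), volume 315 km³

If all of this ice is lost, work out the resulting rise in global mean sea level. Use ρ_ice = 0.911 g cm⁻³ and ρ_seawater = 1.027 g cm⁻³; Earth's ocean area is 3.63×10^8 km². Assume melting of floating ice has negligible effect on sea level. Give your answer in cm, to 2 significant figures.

Kelell: 4070 Gt = 4.070×10^15 kg; dividing by ρ_w = 1.027 g cm⁻³ = 1027 kg m⁻³ gives 3.963×10^12 m³ of water.
The Svalor sea-ice cover is floating and already displaces its own weight of water, so its melt adds essentially nothing to sea level.
Total added water ≈ 3.963×10^12 m³ over 3.63×10^14 m² → Δh = 0.0109 m = 1.1 cm.

≈ 1.1 cm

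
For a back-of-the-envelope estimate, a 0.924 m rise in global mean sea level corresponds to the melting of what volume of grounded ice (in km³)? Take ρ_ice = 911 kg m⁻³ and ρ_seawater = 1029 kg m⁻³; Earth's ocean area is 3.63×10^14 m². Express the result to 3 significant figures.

≈ 3.79×10^5 km³

Required water volume = Δh × A = 0.924 m × 3.63×10^14 m² = 3.354×10^14 m³ = 3.354×10^5 km³.
Ice volume = water volume × ρ_w/ρ_ice = 3.354×10^5 × 1029/911 = 3.79×10^5 km³.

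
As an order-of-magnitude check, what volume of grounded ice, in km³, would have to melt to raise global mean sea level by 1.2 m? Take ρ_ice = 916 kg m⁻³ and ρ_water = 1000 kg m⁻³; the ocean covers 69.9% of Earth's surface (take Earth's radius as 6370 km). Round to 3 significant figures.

Required water volume = Δh × A = 1.2 m × 3.56×10^14 m² = 4.277×10^14 m³ = 4.277×10^5 km³.
Ice volume = water volume × ρ_w/ρ_ice = 4.277×10^5 × 1000/916 = 4.67×10^5 km³.

≈ 4.67×10^5 km³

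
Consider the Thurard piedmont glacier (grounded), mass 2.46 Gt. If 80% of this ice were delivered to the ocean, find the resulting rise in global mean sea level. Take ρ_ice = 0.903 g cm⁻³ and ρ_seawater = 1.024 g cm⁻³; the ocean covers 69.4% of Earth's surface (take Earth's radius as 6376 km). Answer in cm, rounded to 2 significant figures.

Thurard: 0.8 × 2.46 Gt = 1.968×10^12 kg; dividing by ρ_w = 1.024 g cm⁻³ = 1024 kg m⁻³ gives 1.922×10^9 m³ of water.
Spread over 3.55×10^14 m² of ocean, Δh = 1.922×10^9 / 3.55×10^14 = 5.42×10^-6 m = 5.4×10^-4 cm.

≈ 5.4×10^-4 cm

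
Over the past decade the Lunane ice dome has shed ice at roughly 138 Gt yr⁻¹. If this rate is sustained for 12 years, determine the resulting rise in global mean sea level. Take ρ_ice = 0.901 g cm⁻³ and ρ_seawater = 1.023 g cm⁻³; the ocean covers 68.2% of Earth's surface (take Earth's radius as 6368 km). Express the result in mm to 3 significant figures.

≈ 4.66 mm

Total mass lost = 138 Gt/yr × 12 yr = 1656 Gt = 1.656×10^15 kg.
ρ_w = 1.023 g cm⁻³ = 1023 kg m⁻³, so water volume = 1.656×10^15 / 1023 = 1.619×10^12 m³.
Δh = 1.619×10^12 / 3.48×10^14 = 4.66×10^-3 m = 4.66 mm.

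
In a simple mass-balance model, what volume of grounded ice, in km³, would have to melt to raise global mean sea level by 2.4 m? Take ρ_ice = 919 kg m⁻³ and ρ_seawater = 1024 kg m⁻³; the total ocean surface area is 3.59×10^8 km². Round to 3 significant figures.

≈ 9.60×10^5 km³

Required water volume = Δh × A = 2.4 m × 3.59×10^14 m² = 8.616×10^14 m³ = 8.616×10^5 km³.
Ice volume = water volume × ρ_w/ρ_ice = 8.616×10^5 × 1024/919 = 9.60×10^5 km³.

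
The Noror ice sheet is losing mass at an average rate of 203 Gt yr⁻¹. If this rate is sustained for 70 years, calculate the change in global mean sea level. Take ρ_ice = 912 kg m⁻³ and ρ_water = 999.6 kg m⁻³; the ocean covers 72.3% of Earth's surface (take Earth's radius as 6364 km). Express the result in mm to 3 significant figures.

Total mass lost = 203 Gt/yr × 70 yr = 1.421×10^4 Gt = 1.421×10^16 kg.
ρ_w = 999.6 kg m⁻³, so water volume = 1.421×10^16 / 999.6 = 1.422×10^13 m³.
Δh = 1.422×10^13 / 3.68×10^14 = 0.0386 m = 38.6 mm.

≈ 38.6 mm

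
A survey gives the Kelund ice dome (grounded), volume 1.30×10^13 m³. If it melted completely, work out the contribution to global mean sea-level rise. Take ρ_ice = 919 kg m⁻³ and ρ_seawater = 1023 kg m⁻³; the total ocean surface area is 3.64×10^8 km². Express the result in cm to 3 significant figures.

≈ 3.21 cm

Kelund: 1.30×10^13 m³ × (919/1023) = 1.168×10^13 m³ of water.
Spread over 3.64×10^14 m² of ocean, Δh = 1.168×10^13 / 3.64×10^14 = 0.0321 m = 3.21 cm.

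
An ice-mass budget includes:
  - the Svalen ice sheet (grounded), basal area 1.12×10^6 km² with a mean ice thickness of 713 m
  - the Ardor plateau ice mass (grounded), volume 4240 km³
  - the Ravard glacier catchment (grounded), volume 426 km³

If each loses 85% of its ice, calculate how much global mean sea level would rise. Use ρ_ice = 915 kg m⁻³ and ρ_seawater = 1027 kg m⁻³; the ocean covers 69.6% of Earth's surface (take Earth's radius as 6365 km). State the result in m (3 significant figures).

≈ 1.72 m

Svalen: ice volume = 1.12×10^6 km² × 713 m = 7.986×10^5 km³; 0.85 × 7.986×10^5 × (915/1027) = 6.048×10^5 km³ of water.
Ardor: 0.85 × 4240 km³ × (915/1027) = 3211 km³ of water.
Ravard: 0.85 × 426 km³ × (915/1027) = 322.6 km³ of water.
Total added water ≈ 6.083×10^14 m³ over 3.54×10^14 m² → Δh = 1.72 m.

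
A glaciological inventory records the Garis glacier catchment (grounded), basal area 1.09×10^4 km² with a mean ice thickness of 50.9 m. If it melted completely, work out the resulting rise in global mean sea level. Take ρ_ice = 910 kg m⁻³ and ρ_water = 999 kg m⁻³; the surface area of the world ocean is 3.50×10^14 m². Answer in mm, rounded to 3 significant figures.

Garis: ice volume = 1.09×10^4 km² × 50.9 m = 554.8 km³; 554.8 × (910/999) = 505.4 km³ of water.
Spread over 3.50×10^14 m² of ocean, Δh = 5.054×10^11 / 3.50×10^14 = 1.44×10^-3 m = 1.44 mm.

≈ 1.44 mm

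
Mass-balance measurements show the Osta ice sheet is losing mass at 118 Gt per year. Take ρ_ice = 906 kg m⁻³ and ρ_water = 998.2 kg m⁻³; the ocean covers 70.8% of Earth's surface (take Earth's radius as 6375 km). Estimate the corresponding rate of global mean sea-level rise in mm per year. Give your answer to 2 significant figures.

ρ_w = 998.2 kg m⁻³. Annual water volume added = 118 Gt / ρ_w = 1.180×10^14 kg / 998.2 kg m⁻³ = 1.182×10^11 m³.
Δh per year = 1.182×10^11 / 3.62×10^14 = 3.27×10^-4 m = 0.33 mm.

≈ 0.33 mm/yr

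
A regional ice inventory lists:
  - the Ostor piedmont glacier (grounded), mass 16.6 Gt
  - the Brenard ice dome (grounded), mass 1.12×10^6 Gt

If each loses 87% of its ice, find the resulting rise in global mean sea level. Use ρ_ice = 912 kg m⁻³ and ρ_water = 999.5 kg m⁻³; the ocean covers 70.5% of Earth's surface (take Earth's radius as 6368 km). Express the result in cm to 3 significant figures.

Ostor: 0.87 × 16.6 Gt = 1.444×10^13 kg; dividing by ρ_w = 999.5 kg m⁻³ gives 1.445×10^10 m³ of water.
Brenard: 0.87 × 1.12×10^6 Gt = 9.744×10^17 kg; dividing by ρ_w = 999.5 kg m⁻³ gives 9.749×10^14 m³ of water.
Total added water ≈ 9.749×10^14 m³ over 3.59×10^14 m² → Δh = 2.71 m = 271 cm.

≈ 271 cm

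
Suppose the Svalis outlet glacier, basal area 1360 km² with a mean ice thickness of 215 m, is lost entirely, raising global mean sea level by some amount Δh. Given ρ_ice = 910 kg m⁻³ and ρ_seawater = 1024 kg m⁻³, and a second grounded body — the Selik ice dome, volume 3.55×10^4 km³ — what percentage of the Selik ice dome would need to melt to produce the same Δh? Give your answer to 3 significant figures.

Equal sea-level rise means equal mass of meltwater, i.e. equal mass of ice lost.
Ice mass of Svalis: 2.661×10^14 kg; ice mass of Selik: 3.230×10^16 kg.
Fraction required = 2.661×10^14 / 3.230×10^16 = 8.24×10^-3 → 0.824 %.

≈ 0.824 %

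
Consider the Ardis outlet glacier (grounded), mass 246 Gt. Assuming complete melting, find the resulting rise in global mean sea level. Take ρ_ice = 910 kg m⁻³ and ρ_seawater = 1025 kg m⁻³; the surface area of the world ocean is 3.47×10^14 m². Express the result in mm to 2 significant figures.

Ardis: 246 Gt = 2.460×10^14 kg; dividing by ρ_w = 1025 kg m⁻³ gives 2.400×10^11 m³ of water.
Spread over 3.47×10^14 m² of ocean, Δh = 2.400×10^11 / 3.47×10^14 = 6.92×10^-4 m = 0.69 mm.

≈ 0.69 mm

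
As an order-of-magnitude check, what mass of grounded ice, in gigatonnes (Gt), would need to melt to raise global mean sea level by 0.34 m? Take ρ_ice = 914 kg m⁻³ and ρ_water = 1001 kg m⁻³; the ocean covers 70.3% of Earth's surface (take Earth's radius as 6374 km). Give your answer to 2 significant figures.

≈ 1.2×10^5 Gt

Required water volume = Δh × A = 0.34 m × 3.59×10^14 m² = 1.220×10^14 m³.
ρ_w = 1001 kg m⁻³, so the mass of water = 1.220×10^14 m³ × 1001 kg m⁻³ = 1.222×10^17 kg = 1.2×10^5 Gt (and the same mass of ice, by conservation).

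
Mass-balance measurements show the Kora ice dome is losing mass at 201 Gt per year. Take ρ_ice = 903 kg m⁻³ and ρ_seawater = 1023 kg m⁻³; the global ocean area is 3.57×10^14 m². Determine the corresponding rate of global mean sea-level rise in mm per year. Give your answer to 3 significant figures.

≈ 0.550 mm/yr

ρ_w = 1023 kg m⁻³. Annual water volume added = 201 Gt / ρ_w = 2.010×10^14 kg / 1023 kg m⁻³ = 1.965×10^11 m³.
Δh per year = 1.965×10^11 / 3.57×10^14 = 5.50×10^-4 m = 0.550 mm.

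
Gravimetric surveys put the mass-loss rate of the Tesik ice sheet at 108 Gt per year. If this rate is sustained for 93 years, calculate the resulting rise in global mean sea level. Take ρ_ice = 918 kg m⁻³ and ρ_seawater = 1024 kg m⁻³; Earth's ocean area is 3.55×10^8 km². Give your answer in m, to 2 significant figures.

Total mass lost = 108 Gt/yr × 93 yr = 1.004×10^4 Gt = 1.004×10^16 kg.
ρ_w = 1024 kg m⁻³, so water volume = 1.004×10^16 / 1024 = 9.809×10^12 m³.
Δh = 9.809×10^12 / 3.55×10^14 = 0.0276 m.

≈ 0.028 m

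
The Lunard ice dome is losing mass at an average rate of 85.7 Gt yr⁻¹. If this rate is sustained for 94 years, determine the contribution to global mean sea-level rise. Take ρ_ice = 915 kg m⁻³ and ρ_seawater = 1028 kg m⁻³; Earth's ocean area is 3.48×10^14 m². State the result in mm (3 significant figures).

Total mass lost = 85.7 Gt/yr × 94 yr = 8056 Gt = 8.056×10^15 kg.
ρ_w = 1028 kg m⁻³, so water volume = 8.056×10^15 / 1028 = 7.836×10^12 m³.
Δh = 7.836×10^12 / 3.48×10^14 = 0.0225 m = 22.5 mm.

≈ 22.5 mm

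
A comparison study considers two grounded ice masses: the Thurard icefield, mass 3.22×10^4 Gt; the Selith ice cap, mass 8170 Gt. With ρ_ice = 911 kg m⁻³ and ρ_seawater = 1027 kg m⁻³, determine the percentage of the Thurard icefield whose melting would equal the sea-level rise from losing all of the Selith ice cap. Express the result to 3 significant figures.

Equal sea-level rise means equal mass of meltwater, i.e. equal mass of ice lost.
Ice mass of Selith: 8.170×10^15 kg; ice mass of Thurard: 3.220×10^16 kg.
Fraction required = 8.170×10^15 / 3.220×10^16 = 0.254 → 25.4 %.

≈ 25.4 %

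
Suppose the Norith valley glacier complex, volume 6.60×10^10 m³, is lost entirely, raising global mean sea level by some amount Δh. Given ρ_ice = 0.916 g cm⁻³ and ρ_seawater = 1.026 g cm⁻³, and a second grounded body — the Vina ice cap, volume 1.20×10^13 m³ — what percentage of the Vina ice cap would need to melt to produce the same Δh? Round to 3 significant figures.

Equal sea-level rise means equal mass of meltwater, i.e. equal mass of ice lost.
Ice mass of Norith: 6.046×10^13 kg; ice mass of Vina: 1.099×10^16 kg.
Fraction required = 6.046×10^13 / 1.099×10^16 = 5.50×10^-3 → 0.550 %.

≈ 0.550 %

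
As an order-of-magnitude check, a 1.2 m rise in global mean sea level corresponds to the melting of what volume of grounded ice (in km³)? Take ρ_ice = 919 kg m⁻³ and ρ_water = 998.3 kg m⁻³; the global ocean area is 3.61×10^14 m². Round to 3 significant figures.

≈ 4.71×10^5 km³

Required water volume = Δh × A = 1.2 m × 3.61×10^14 m² = 4.332×10^14 m³ = 4.332×10^5 km³.
Ice volume = water volume × ρ_w/ρ_ice = 4.332×10^5 × 998.3/919 = 4.71×10^5 km³.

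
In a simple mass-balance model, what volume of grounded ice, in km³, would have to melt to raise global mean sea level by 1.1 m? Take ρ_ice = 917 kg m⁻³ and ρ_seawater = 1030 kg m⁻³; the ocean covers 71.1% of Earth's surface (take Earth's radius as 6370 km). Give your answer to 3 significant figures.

≈ 4.48×10^5 km³

Required water volume = Δh × A = 1.1 m × 3.63×10^14 m² = 3.988×10^14 m³ = 3.988×10^5 km³.
Ice volume = water volume × ρ_w/ρ_ice = 3.988×10^5 × 1030/917 = 4.48×10^5 km³.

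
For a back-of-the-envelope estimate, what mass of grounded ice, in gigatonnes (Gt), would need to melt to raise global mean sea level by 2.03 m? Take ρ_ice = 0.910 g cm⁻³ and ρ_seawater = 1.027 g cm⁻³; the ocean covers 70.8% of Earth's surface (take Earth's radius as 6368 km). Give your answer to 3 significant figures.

Required water volume = Δh × A = 2.03 m × 3.61×10^14 m² = 7.324×10^14 m³.
ρ_w = 1.027 g cm⁻³ = 1027 kg m⁻³, so the mass of water = 7.324×10^14 m³ × 1027 kg m⁻³ = 7.522×10^17 kg = 7.52×10^5 Gt (and the same mass of ice, by conservation).

≈ 7.52×10^5 Gt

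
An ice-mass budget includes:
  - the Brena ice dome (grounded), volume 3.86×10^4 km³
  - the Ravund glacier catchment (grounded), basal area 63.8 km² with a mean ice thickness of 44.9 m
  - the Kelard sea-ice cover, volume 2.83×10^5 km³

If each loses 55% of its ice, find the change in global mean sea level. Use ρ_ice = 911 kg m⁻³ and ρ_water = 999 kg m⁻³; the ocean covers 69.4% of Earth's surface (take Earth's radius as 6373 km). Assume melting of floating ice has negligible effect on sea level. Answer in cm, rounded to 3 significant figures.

≈ 5.47 cm

Brena: 0.55 × 3.86×10^4 km³ × (911/999) = 1.936×10^4 km³ of water.
Ravund: ice volume = 63.8 km² × 44.9 m = 2.865 km³; 0.55 × 2.865 × (911/999) = 1.437 km³ of water.
The Kelard sea-ice cover is floating and already displaces its own weight of water, so its melt adds essentially nothing to sea level.
Total added water ≈ 1.936×10^13 m³ over 3.54×10^14 m² → Δh = 0.0547 m = 5.47 cm.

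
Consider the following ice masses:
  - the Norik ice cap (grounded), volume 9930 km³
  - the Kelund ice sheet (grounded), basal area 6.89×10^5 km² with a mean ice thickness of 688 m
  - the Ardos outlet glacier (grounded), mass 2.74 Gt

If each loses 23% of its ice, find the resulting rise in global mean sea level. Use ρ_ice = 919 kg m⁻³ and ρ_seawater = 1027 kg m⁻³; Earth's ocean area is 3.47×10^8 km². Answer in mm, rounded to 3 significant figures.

Norik: 0.23 × 9930 km³ × (919/1027) = 2044 km³ of water.
Kelund: ice volume = 6.89×10^5 km² × 688 m = 4.740×10^5 km³; 0.23 × 4.740×10^5 × (919/1027) = 9.756×10^4 km³ of water.
Ardos: 0.23 × 2.74 Gt = 6.302×10^11 kg; dividing by ρ_w = 1027 kg m⁻³ gives 6.136×10^8 m³ of water.
Total added water ≈ 9.961×10^13 m³ over 3.47×10^14 m² → Δh = 0.287 m = 287 mm.

≈ 287 mm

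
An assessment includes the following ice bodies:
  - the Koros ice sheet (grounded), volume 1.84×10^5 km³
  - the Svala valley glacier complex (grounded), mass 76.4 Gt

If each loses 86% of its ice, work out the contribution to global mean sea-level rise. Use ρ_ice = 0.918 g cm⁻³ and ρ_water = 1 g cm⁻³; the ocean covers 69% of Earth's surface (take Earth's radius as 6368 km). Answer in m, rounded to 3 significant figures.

Koros: 0.86 × 1.84×10^5 km³ × (918/1000) = 1.453×10^5 km³ of water.
Svala: 0.86 × 76.4 Gt = 6.570×10^13 kg; dividing by ρ_w = 1 g cm⁻³ = 1000 kg m⁻³ gives 6.570×10^10 m³ of water.
Total added water ≈ 1.453×10^14 m³ over 3.52×10^14 m² → Δh = 0.413 m.

≈ 0.413 m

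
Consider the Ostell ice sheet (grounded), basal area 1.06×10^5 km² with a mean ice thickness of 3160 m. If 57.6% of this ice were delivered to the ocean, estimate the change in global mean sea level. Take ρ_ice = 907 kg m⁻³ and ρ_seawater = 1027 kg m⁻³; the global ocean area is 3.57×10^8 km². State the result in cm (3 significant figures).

≈ 47.7 cm

Ostell: ice volume = 1.06×10^5 km² × 3160 m = 3.350×10^5 km³; 0.576 × 3.350×10^5 × (907/1027) = 1.704×10^5 km³ of water.
Spread over 3.57×10^14 m² of ocean, Δh = 1.704×10^14 / 3.57×10^14 = 0.477 m = 47.7 cm.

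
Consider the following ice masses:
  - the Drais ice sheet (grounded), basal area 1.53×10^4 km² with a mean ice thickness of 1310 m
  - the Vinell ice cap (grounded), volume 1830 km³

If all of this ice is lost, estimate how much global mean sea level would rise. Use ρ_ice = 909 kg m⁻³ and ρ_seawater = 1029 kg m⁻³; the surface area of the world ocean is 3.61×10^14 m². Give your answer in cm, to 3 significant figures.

≈ 5.35 cm

Drais: ice volume = 1.53×10^4 km² × 1310 m = 2.004×10^4 km³; 2.004×10^4 × (909/1029) = 1.771×10^4 km³ of water.
Vinell: 1830 km³ × (909/1029) = 1617 km³ of water.
Total added water ≈ 1.932×10^13 m³ over 3.61×10^14 m² → Δh = 0.0535 m = 5.35 cm.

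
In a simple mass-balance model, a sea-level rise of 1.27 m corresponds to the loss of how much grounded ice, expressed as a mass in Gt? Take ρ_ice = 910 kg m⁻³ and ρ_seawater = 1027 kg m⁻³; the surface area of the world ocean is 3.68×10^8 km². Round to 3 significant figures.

≈ 4.80×10^5 Gt

Required water volume = Δh × A = 1.27 m × 3.68×10^14 m² = 4.674×10^14 m³.
ρ_w = 1027 kg m⁻³, so the mass of water = 4.674×10^14 m³ × 1027 kg m⁻³ = 4.800×10^17 kg = 4.80×10^5 Gt (and the same mass of ice, by conservation).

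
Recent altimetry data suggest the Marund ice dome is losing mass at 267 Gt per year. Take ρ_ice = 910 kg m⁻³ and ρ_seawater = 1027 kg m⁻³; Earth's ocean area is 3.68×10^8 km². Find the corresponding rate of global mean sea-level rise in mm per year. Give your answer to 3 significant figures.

≈ 0.706 mm/yr

ρ_w = 1027 kg m⁻³. Annual water volume added = 267 Gt / ρ_w = 2.670×10^14 kg / 1027 kg m⁻³ = 2.600×10^11 m³.
Δh per year = 2.600×10^11 / 3.68×10^14 = 7.06×10^-4 m = 0.706 mm.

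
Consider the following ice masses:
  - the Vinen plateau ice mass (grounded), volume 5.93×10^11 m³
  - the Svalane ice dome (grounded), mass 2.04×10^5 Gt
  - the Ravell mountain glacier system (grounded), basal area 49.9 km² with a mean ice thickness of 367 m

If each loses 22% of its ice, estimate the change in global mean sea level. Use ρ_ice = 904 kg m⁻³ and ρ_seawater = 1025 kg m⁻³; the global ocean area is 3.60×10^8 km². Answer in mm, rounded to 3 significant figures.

≈ 122 mm

Vinen: 0.22 × 5.93×10^11 m³ × (904/1025) = 1.151×10^11 m³ of water.
Svalane: 0.22 × 2.04×10^5 Gt = 4.488×10^16 kg; dividing by ρ_w = 1025 kg m⁻³ gives 4.379×10^13 m³ of water.
Ravell: ice volume = 49.9 km² × 367 m = 18.31 km³; 0.22 × 18.31 × (904/1025) = 3.553 km³ of water.
Total added water ≈ 4.390×10^13 m³ over 3.60×10^14 m² → Δh = 0.122 m = 122 mm.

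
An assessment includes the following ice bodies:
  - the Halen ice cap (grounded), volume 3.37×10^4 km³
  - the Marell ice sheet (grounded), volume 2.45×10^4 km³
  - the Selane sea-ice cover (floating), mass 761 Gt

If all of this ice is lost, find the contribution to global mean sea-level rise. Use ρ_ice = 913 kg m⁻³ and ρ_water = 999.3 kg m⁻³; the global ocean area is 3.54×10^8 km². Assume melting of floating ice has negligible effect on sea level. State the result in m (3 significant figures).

Halen: 3.37×10^4 km³ × (913/999.3) = 3.079×10^4 km³ of water.
Marell: 2.45×10^4 km³ × (913/999.3) = 2.238×10^4 km³ of water.
The Selane sea-ice cover is floating and already displaces its own weight of water, so its melt adds essentially nothing to sea level.
Total added water ≈ 5.317×10^13 m³ over 3.54×10^14 m² → Δh = 0.150 m.

≈ 0.150 m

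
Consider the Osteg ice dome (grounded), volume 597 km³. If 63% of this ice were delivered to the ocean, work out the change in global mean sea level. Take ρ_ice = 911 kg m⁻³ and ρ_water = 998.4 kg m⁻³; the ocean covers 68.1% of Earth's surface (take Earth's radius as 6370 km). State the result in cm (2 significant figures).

Osteg: 0.63 × 597 km³ × (911/998.4) = 343.2 km³ of water.
Spread over 3.47×10^14 m² of ocean, Δh = 3.432×10^11 / 3.47×10^14 = 9.88×10^-4 m = 0.099 cm.

≈ 0.099 cm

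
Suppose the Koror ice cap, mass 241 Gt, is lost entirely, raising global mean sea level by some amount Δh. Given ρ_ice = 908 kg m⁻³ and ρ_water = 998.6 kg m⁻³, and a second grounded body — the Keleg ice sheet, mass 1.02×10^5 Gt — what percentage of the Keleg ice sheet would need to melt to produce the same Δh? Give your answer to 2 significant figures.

≈ 0.24 %

Equal sea-level rise means equal mass of meltwater, i.e. equal mass of ice lost.
Ice mass of Koror: 2.410×10^14 kg; ice mass of Keleg: 1.020×10^17 kg.
Fraction required = 2.410×10^14 / 1.020×10^17 = 2.36×10^-3 → 0.24 %.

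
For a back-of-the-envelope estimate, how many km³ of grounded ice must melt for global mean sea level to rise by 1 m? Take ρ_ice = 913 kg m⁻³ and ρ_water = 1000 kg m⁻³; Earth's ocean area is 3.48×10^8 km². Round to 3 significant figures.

≈ 3.81×10^5 km³

Required water volume = Δh × A = 1 m × 3.48×10^14 m² = 3.480×10^14 m³ = 3.480×10^5 km³.
Ice volume = water volume × ρ_w/ρ_ice = 3.480×10^5 × 1000/913 = 3.81×10^5 km³.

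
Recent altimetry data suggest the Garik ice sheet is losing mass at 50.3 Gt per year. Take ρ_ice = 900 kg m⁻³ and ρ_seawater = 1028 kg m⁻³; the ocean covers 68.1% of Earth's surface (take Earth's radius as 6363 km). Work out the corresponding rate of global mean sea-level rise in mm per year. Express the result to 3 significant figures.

≈ 0.141 mm/yr

ρ_w = 1028 kg m⁻³. Annual water volume added = 50.3 Gt / ρ_w = 5.030×10^13 kg / 1028 kg m⁻³ = 4.893×10^10 m³.
Δh per year = 4.893×10^10 / 3.46×10^14 = 1.41×10^-4 m = 0.141 mm.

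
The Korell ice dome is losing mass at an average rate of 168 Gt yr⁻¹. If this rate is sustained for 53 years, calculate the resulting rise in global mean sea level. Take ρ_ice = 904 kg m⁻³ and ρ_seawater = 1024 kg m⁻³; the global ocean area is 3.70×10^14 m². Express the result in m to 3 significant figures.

≈ 0.0235 m

Total mass lost = 168 Gt/yr × 53 yr = 8904 Gt = 8.904×10^15 kg.
ρ_w = 1024 kg m⁻³, so water volume = 8.904×10^15 / 1024 = 8.695×10^12 m³.
Δh = 8.695×10^12 / 3.70×10^14 = 0.0235 m.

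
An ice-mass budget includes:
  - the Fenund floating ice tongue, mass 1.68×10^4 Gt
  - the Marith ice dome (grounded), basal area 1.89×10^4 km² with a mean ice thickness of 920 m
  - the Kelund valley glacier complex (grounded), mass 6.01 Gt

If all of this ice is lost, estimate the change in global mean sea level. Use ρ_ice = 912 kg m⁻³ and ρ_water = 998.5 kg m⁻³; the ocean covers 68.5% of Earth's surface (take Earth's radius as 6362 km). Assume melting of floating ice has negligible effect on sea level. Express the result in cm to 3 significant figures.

The Fenund floating ice tongue is floating and already displaces its own weight of water, so its melt adds essentially nothing to sea level.
Marith: ice volume = 1.89×10^4 km² × 920 m = 1.739×10^4 km³; 1.739×10^4 × (912/998.5) = 1.588×10^4 km³ of water.
Kelund: 6.01 Gt = 6.010×10^12 kg; dividing by ρ_w = 998.5 kg m⁻³ gives 6.019×10^9 m³ of water.
Total added water ≈ 1.589×10^13 m³ over 3.48×10^14 m² → Δh = 0.0456 m = 4.56 cm.

≈ 4.56 cm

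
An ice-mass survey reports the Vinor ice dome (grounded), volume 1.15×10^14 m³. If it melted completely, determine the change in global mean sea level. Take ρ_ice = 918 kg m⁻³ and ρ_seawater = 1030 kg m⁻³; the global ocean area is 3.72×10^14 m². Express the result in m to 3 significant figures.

Vinor: 1.15×10^14 m³ × (918/1030) = 1.025×10^14 m³ of water.
Spread over 3.72×10^14 m² of ocean, Δh = 1.025×10^14 / 3.72×10^14 = 0.276 m.

≈ 0.276 m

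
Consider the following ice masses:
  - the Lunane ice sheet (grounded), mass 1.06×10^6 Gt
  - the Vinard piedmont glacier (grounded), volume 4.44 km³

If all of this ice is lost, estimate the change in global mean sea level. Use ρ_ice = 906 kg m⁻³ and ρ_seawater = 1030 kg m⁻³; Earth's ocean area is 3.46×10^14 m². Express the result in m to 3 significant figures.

≈ 2.97 m

Lunane: 1.06×10^6 Gt = 1.060×10^18 kg; dividing by ρ_w = 1030 kg m⁻³ gives 1.029×10^15 m³ of water.
Vinard: 4.44 km³ × (906/1030) = 3.905 km³ of water.
Total added water ≈ 1.029×10^15 m³ over 3.46×10^14 m² → Δh = 2.97 m.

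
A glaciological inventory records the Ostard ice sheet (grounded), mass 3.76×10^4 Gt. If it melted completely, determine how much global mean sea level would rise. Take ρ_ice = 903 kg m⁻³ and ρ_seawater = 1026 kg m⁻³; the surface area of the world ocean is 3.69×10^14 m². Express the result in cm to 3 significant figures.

≈ 9.93 cm

Ostard: 3.76×10^4 Gt = 3.760×10^16 kg; dividing by ρ_w = 1026 kg m⁻³ gives 3.665×10^13 m³ of water.
Spread over 3.69×10^14 m² of ocean, Δh = 3.665×10^13 / 3.69×10^14 = 0.0993 m = 9.93 cm.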